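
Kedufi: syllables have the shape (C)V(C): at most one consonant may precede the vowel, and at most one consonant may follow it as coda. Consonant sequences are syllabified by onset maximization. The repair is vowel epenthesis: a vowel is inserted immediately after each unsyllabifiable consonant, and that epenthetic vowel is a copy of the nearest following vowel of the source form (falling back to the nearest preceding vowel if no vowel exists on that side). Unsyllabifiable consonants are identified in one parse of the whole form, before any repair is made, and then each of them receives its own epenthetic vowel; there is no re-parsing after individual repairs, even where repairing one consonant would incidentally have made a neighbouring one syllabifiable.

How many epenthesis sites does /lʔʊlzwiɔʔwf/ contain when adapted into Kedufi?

The unsyllabifiable consonants are /l/, /z/, /w/, /f/; each receives one epenthetic vowel.

4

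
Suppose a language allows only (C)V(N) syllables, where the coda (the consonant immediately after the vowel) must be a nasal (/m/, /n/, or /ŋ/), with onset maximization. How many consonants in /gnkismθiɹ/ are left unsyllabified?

5

Under (C)V(N), the unsyllabifiable consonants are /g/, /n/, /s/, /m/, /ɹ/ (only a nasal (/m/, /n/, or /ŋ/) is licensed in coda position; onsets are limited to one consonant).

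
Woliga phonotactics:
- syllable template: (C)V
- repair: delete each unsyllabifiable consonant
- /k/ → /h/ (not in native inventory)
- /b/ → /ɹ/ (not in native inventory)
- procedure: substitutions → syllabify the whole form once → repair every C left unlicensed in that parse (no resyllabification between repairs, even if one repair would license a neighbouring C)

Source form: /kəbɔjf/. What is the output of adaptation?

Substitution: /k/ → /h/, /b/ → /ɹ/, giving /həɹɔjf/.
The consonants /j/, /f/ cannot be parsed into a legal (C)V syllable (no codas are permitted; onsets are limited to one consonant).
Deleting the stranded consonants removes /j/, /f/.

həɹɔ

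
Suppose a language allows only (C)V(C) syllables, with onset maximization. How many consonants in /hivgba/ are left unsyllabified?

1

Syllabifying with onset maximization leaves /g/ stranded (at most one coda consonant is licensed; onsets are limited to one consonant).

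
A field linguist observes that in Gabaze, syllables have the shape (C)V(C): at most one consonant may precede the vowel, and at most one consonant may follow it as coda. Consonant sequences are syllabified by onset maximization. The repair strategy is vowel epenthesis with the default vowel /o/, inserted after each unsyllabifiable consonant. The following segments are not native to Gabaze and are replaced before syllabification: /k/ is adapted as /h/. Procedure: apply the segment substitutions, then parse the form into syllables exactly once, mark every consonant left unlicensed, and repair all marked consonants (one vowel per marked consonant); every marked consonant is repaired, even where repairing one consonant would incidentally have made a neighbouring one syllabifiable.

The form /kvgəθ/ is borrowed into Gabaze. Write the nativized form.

hovogəθ

Substitution: /k/ → /h/, giving /hvgəθ/.
Syllabifying with onset maximization leaves /h/, /v/ stranded (at most one coda consonant is licensed; onsets are limited to one consonant).
Each unlicensed consonant becomes the onset of a new syllable: /h/ → /ho/, /v/ → /vo/.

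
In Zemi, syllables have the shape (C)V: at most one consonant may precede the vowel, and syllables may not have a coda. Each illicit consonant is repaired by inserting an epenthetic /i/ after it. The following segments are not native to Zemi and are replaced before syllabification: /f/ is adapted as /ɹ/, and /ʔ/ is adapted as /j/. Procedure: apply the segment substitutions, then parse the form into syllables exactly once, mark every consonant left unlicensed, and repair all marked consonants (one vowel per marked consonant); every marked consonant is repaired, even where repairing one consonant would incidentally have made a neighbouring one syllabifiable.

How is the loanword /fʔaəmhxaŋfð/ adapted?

Substitution: /f/ → /ɹ/, /ʔ/ → /j/, giving /ɹjaəmhxaŋɹð/.
Under (C)V, the unsyllabifiable consonants are /ɹ/, /m/, /h/, /ŋ/, /ɹ/, /ð/ (no codas are permitted; onsets are limited to one consonant).
Each unlicensed consonant becomes the onset of a new syllable: /ɹ/ → /ɹi/, /m/ → /mi/, /h/ → /hi/, /ŋ/ → /ŋi/, /ɹ/ → /ɹi/, /ð/ → /ði/.

ɹijaəmihixaŋiɹiði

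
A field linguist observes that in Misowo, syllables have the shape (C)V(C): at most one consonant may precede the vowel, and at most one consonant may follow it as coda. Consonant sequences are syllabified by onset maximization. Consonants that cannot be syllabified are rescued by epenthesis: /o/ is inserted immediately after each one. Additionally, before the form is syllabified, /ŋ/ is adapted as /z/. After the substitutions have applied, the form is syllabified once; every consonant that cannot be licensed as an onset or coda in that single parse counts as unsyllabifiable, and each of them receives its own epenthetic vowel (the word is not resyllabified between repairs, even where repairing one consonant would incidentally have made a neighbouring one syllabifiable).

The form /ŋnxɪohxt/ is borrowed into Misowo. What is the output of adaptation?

zonoxɪohxoto

Substitution: /ŋ/ → /z/, giving /znxɪohxt/.
Syllabifying with onset maximization leaves /z/, /n/, /x/, /t/ stranded (at most one coda consonant is licensed; onsets are limited to one consonant).
Each unlicensed consonant becomes the onset of a new syllable: /z/ → /zo/, /n/ → /no/, /x/ → /xo/, /t/ → /to/.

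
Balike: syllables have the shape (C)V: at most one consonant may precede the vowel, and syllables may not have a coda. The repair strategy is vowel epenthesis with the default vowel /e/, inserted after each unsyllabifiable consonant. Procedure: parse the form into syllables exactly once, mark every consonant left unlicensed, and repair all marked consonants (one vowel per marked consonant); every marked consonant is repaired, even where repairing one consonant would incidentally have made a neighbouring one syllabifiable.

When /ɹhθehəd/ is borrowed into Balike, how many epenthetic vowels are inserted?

3

The unsyllabifiable consonants are /ɹ/, /h/, /d/; each receives one epenthetic vowel.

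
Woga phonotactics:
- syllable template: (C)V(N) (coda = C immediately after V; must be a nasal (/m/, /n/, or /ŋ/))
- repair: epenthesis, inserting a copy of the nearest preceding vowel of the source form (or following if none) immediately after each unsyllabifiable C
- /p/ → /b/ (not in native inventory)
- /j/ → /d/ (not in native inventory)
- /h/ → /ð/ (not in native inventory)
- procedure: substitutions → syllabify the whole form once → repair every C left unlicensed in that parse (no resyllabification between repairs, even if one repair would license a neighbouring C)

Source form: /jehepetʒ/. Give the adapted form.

deðebeteʒe

Substitution: /j/ → /d/, /h/ → /ð/, /p/ → /b/, giving /deðebetʒ/.
Under (C)V(N), the unsyllabifiable consonants are /t/, /ʒ/ (only a nasal (/m/, /n/, or /ŋ/) is licensed in coda position; onsets are limited to one consonant).
Inserting the epenthetic vowel yields /t/ → /te/, /ʒ/ → /ʒe/.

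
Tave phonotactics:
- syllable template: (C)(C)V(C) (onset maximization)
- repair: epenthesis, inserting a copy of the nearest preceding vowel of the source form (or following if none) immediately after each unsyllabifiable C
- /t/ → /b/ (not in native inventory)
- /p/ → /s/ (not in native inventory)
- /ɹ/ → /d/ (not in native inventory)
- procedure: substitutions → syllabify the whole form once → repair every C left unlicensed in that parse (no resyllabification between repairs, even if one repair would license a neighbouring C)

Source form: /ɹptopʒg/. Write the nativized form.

dosbosʒogo

Substitution: /ɹ/ → /d/, /p/ → /s/, /t/ → /b/, giving /dsbosʒg/.
Under (C)(C)V(C), the unsyllabifiable consonants are /d/, /ʒ/, /g/ (at most one coda consonant is licensed; onsets may contain at most 2 consonants).
Each unlicensed consonant becomes the onset of a new syllable: /d/ → /do/, /ʒ/ → /ʒo/, /g/ → /go/.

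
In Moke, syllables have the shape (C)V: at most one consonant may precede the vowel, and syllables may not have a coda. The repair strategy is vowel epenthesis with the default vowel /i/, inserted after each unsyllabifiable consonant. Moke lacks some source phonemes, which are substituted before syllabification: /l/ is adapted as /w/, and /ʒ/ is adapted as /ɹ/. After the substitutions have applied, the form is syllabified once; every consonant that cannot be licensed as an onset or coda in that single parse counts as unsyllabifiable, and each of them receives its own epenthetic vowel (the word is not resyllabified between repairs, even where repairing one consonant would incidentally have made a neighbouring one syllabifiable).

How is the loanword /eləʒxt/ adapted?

ewəɹixiti

Substitution: /l/ → /w/, /ʒ/ → /ɹ/, giving /ewəɹxt/.
Under (C)V, the unsyllabifiable consonants are /ɹ/, /x/, /t/ (no codas are permitted; onsets are limited to one consonant).
Inserting the epenthetic vowel yields /ɹ/ → /ɹi/, /x/ → /xi/, /t/ → /ti/.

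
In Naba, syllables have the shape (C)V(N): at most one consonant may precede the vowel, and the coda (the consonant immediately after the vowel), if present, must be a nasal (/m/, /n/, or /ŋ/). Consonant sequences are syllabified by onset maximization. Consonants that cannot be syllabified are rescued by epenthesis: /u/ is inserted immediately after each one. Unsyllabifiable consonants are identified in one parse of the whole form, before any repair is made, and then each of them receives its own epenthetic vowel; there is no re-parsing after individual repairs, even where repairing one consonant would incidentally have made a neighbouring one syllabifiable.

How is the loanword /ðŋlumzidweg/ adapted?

ðuŋulumziduwegu

Syllabifying with onset maximization leaves /ð/, /ŋ/, /d/, /g/ stranded (only a nasal (/m/, /n/, or /ŋ/) is licensed in coda position; onsets are limited to one consonant).
Epenthesis after each stranded consonant: /ð/ → /ðu/, /ŋ/ → /ŋu/, /d/ → /du/, /g/ → /gu/.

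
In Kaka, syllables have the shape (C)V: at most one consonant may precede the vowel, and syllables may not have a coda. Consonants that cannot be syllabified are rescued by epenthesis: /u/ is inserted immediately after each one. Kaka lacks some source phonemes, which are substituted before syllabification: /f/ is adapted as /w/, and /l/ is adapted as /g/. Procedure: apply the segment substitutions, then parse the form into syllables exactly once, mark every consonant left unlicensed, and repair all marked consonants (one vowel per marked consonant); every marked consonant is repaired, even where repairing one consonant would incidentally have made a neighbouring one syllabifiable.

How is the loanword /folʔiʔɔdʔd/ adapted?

Substitution: /f/ → /w/, /l/ → /g/, giving /wogʔiʔɔdʔd/.
Under (C)V, the unsyllabifiable consonants are /g/, /d/, /ʔ/, /d/ (no codas are permitted; onsets are limited to one consonant).
Each unlicensed consonant becomes the onset of a new syllable: /g/ → /gu/, /d/ → /du/, /ʔ/ → /ʔu/, /d/ → /du/.

woguʔiʔɔduʔudu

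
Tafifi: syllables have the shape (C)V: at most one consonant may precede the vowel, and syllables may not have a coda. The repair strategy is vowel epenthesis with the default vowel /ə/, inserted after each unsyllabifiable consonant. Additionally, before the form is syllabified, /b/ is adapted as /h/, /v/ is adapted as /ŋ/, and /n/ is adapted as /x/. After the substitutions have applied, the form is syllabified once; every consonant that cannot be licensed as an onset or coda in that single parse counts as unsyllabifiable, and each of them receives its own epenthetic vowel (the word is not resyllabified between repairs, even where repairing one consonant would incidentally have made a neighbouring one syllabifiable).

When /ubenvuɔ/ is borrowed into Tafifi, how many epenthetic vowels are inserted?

After substitution the input is /uhexŋuɔ/.
The unsyllabifiable consonants are /x/; each receives one epenthetic vowel.

1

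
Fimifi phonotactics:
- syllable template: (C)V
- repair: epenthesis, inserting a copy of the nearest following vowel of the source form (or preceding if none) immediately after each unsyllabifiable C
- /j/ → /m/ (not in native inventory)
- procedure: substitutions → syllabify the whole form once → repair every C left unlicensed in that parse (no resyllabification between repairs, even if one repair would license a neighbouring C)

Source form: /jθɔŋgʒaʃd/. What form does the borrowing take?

mɔθɔŋagaʒaʃada

Substitution: /j/ → /m/, giving /mθɔŋgʒaʃd/.
Syllabifying with onset maximization leaves /m/, /ŋ/, /g/, /ʃ/, /d/ stranded (no codas are permitted; onsets are limited to one consonant).
Each unlicensed consonant becomes the onset of a new syllable: /m/ → /mɔ/, /ŋ/ → /ŋa/, /g/ → /ga/, /ʃ/ → /ʃa/, /d/ → /da/.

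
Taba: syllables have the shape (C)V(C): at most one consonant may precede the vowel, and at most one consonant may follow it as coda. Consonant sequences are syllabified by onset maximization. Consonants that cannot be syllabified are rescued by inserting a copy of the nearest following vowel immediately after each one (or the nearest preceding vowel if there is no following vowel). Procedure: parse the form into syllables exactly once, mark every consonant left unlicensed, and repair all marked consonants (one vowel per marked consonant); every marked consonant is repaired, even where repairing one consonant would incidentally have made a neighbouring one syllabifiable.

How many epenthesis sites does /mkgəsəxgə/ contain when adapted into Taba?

2

The unsyllabifiable consonants are /m/, /k/; each receives one epenthetic vowel.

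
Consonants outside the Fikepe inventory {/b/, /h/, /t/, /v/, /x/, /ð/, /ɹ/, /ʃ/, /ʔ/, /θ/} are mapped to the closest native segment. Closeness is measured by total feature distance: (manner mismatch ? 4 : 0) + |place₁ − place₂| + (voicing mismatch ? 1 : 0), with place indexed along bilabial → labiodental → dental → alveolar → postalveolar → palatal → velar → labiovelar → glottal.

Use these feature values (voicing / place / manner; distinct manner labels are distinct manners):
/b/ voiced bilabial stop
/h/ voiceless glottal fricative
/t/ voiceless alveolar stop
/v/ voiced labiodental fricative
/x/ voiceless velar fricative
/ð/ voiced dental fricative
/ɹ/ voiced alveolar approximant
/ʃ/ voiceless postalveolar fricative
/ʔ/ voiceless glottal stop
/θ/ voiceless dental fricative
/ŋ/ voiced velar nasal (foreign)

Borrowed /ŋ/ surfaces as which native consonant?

x

/x/ is closest: manner differs (nasal→fricative, +4), place distance 0 (velar→velar), voicing differs (+1); total 5. Next closest is /h/ at distance 7.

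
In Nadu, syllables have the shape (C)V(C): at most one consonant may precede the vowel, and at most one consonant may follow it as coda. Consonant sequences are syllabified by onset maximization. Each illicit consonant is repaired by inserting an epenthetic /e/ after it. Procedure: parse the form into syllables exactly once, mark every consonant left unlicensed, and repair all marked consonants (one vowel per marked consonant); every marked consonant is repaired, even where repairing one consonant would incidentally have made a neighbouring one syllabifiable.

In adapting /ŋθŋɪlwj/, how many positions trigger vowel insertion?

4

The unsyllabifiable consonants are /ŋ/, /θ/, /w/, /j/; each receives one epenthetic vowel.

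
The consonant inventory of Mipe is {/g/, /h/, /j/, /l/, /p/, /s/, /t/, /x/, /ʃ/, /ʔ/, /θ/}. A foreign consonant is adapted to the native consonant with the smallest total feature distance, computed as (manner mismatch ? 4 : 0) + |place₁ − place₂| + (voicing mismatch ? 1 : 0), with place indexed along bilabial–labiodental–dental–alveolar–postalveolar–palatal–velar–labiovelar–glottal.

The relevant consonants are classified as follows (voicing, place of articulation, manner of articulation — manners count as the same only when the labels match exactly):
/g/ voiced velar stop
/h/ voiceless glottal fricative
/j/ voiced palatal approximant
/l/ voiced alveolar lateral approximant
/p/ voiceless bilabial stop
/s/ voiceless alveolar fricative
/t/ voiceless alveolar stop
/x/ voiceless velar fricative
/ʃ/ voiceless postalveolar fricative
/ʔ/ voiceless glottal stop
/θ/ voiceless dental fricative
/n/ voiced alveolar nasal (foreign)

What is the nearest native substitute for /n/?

l

/l/ is closest: manner differs (nasal→lateral approximant, +4), place distance 0 (alveolar→alveolar), same voicing; total 4. Next closest is /s/ at distance 5.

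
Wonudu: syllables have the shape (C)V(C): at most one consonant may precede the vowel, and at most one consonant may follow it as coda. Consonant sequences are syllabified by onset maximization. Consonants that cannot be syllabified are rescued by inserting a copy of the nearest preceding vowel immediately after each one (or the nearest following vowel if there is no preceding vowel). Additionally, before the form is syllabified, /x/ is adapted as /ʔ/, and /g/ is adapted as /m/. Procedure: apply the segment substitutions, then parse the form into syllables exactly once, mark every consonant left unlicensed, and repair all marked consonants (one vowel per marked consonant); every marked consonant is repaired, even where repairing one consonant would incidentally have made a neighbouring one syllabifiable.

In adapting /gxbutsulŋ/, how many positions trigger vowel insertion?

3

After substitution the input is /mʔbutsulŋ/.
The unsyllabifiable consonants are /m/, /ʔ/, /ŋ/; each receives one epenthetic vowel.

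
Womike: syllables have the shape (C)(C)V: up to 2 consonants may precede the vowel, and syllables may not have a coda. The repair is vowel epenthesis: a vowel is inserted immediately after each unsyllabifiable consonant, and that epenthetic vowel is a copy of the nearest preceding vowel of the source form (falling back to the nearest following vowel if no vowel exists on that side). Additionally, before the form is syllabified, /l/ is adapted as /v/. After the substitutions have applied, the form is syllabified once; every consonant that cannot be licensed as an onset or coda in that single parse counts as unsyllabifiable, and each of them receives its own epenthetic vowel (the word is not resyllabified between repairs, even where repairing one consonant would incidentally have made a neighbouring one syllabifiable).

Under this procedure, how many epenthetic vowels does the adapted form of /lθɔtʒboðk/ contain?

3

After substitution the input is /vθɔtʒboðk/.
The unsyllabifiable consonants are /t/, /ð/, /k/; each receives one epenthetic vowel.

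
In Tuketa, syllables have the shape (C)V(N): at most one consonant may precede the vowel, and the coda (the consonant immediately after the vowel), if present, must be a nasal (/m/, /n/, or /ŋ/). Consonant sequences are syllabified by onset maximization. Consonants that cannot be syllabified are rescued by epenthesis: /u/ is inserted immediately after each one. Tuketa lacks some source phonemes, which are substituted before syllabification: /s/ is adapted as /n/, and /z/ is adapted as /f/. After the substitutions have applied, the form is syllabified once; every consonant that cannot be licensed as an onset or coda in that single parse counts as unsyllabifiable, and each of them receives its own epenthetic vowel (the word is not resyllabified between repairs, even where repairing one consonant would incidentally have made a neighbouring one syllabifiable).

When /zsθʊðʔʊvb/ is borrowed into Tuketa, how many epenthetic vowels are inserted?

After substitution the input is /fnθʊðʔʊvb/.
The unsyllabifiable consonants are /f/, /n/, /ð/, /v/, /b/; each receives one epenthetic vowel.

5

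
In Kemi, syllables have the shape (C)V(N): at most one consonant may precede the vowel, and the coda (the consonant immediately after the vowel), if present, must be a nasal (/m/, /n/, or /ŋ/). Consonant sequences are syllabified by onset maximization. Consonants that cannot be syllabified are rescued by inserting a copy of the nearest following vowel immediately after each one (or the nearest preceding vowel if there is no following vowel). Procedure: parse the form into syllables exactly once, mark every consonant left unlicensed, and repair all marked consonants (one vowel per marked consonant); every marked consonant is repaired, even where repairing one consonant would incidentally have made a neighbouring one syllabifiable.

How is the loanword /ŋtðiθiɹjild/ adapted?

Syllabifying with onset maximization leaves /ŋ/, /t/, /ɹ/, /l/, /d/ stranded (only a nasal (/m/, /n/, or /ŋ/) is licensed in coda position; onsets are limited to one consonant).
Each unlicensed consonant becomes the onset of a new syllable: /ŋ/ → /ŋi/, /t/ → /ti/, /ɹ/ → /ɹi/, /l/ → /li/, /d/ → /di/.

ŋitiðiθiɹijilidi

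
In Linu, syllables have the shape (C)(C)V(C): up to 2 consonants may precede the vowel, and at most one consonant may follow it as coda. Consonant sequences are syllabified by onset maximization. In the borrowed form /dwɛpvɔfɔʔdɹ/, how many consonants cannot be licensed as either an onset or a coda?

The consonants /d/, /ɹ/ cannot be parsed into a legal (C)(C)V(C) syllable (at most one coda consonant is licensed; onsets may contain at most 2 consonants).

2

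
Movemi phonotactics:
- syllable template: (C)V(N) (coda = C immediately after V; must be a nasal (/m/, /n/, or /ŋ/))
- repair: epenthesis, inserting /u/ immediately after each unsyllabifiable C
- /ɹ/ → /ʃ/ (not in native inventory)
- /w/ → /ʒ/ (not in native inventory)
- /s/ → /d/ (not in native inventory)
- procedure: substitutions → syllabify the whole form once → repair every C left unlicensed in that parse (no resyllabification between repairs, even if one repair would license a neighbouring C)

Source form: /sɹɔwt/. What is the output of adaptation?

Substitution: /s/ → /d/, /ɹ/ → /ʃ/, /w/ → /ʒ/, giving /dʃɔʒt/.
Under (C)V(N), the unsyllabifiable consonants are /d/, /ʒ/, /t/ (only a nasal (/m/, /n/, or /ŋ/) is licensed in coda position; onsets are limited to one consonant).
Epenthesis after each stranded consonant: /d/ → /du/, /ʒ/ → /ʒu/, /t/ → /tu/.

duʃɔʒutu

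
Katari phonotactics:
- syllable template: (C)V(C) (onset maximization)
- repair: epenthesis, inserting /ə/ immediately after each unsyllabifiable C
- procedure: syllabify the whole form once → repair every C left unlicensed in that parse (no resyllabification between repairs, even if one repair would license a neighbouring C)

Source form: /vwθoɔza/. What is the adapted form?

Under (C)V(C), the unsyllabifiable consonants are /v/, /w/ (at most one coda consonant is licensed; onsets are limited to one consonant).
Inserting the epenthetic vowel yields /v/ → /və/, /w/ → /wə/.

vəwəθoɔza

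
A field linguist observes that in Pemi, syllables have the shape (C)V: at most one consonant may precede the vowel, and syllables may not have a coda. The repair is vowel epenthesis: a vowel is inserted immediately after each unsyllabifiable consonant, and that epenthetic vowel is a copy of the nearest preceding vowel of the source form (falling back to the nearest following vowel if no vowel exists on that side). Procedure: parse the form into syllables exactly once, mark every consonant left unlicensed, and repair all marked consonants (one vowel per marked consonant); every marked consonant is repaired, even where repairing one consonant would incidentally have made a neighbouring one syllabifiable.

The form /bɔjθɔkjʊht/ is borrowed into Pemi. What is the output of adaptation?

bɔjɔθɔkɔjʊhʊtʊ

Under (C)V, the unsyllabifiable consonants are /j/, /k/, /h/, /t/ (no codas are permitted; onsets are limited to one consonant).
Inserting the epenthetic vowel yields /j/ → /jɔ/, /k/ → /kɔ/, /h/ → /hʊ/, /t/ → /tʊ/.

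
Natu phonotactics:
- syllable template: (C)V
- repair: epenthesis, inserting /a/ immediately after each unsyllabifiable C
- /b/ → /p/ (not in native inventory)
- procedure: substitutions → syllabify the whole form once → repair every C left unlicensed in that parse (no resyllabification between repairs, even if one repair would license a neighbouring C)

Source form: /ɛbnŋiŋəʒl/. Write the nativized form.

ɛpanaŋiŋəʒala

Substitution: /b/ → /p/, giving /ɛpnŋiŋəʒl/.
The consonants /p/, /n/, /ʒ/, /l/ cannot be parsed into a legal (C)V syllable (no codas are permitted; onsets are limited to one consonant).
Each unlicensed consonant becomes the onset of a new syllable: /p/ → /pa/, /n/ → /na/, /ʒ/ → /ʒa/, /l/ → /la/.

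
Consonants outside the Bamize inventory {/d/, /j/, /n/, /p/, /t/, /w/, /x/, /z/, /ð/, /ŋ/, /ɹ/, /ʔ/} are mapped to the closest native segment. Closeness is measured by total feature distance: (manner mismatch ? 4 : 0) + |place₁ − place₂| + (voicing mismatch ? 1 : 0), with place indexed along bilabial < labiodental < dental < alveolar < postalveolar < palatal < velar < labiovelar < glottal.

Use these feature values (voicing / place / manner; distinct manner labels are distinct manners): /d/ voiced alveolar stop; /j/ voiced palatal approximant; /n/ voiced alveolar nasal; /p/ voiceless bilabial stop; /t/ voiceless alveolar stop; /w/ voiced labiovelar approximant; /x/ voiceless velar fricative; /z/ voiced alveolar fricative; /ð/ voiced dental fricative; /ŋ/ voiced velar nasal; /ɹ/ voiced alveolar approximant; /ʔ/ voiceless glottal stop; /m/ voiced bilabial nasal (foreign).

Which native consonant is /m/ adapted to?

/n/ is closest: same manner (nasal), place distance 3 (bilabial→alveolar), same voicing; total 3. Next closest is /p/ at distance 5.

n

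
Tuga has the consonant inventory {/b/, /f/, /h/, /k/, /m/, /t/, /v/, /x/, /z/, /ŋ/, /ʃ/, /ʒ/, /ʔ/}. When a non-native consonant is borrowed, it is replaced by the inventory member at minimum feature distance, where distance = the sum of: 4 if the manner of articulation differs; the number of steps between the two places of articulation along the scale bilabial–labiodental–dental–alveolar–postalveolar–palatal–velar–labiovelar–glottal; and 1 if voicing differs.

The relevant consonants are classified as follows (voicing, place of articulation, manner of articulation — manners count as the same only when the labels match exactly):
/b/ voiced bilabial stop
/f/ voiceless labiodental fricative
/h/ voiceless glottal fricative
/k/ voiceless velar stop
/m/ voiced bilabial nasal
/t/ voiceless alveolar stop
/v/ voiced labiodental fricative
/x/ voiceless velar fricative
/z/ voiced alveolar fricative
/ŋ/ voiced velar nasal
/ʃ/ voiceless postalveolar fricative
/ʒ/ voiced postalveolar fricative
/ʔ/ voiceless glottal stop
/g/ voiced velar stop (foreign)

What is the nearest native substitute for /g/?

/k/ is closest: same manner (stop), place distance 0 (velar→velar), voicing differs (+1); total 1. Next closest is /ʔ/ at distance 3.

k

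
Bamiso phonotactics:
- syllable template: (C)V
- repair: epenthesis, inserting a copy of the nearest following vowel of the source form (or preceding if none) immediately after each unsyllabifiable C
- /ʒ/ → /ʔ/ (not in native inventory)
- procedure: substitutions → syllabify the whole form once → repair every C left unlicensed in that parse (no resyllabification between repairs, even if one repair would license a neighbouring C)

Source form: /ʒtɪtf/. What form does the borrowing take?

ʔɪtɪtɪfɪ

Substitution: /ʒ/ → /ʔ/, giving /ʔtɪtf/.
The consonants /ʔ/, /t/, /f/ cannot be parsed into a legal (C)V syllable (no codas are permitted; onsets are limited to one consonant).
Epenthesis after each stranded consonant: /ʔ/ → /ʔɪ/, /t/ → /tɪ/, /f/ → /fɪ/.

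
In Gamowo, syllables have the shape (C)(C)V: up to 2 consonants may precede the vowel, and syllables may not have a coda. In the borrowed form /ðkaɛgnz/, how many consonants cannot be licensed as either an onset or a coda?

Under (C)(C)V, the unsyllabifiable consonants are /g/, /n/, /z/ (no codas are permitted; onsets may contain at most 2 consonants).

3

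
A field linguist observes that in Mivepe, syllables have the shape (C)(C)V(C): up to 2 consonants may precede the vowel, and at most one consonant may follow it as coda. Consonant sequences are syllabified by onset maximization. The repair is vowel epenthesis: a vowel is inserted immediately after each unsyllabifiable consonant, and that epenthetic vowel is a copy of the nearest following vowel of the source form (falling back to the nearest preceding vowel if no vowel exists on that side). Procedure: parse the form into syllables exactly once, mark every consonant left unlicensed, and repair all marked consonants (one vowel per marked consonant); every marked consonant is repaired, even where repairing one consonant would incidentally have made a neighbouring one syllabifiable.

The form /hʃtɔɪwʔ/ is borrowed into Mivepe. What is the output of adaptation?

hɔʃtɔɪwʔɪ

The consonants /h/, /ʔ/ cannot be parsed into a legal (C)(C)V(C) syllable (at most one coda consonant is licensed; onsets may contain at most 2 consonants).
Inserting the epenthetic vowel yields /h/ → /hɔ/, /ʔ/ → /ʔɪ/.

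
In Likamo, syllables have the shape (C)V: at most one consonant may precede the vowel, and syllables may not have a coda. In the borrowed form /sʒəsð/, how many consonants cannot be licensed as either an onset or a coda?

The consonants /s/, /s/, /ð/ cannot be parsed into a legal (C)V syllable (no codas are permitted; onsets are limited to one consonant).

3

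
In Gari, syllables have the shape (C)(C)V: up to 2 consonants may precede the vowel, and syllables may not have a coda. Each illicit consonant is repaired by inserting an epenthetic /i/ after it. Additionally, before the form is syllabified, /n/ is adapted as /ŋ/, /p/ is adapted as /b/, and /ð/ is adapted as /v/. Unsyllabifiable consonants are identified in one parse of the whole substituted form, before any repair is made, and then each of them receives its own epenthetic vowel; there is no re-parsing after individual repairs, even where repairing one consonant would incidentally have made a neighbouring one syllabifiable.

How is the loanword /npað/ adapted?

ŋbavi

Substitution: /n/ → /ŋ/, /p/ → /b/, /ð/ → /v/, giving /ŋbav/.
Under (C)(C)V, the unsyllabifiable consonants are /v/ (no codas are permitted; onsets may contain at most 2 consonants).
Inserting the epenthetic vowel yields /v/ → /vi/.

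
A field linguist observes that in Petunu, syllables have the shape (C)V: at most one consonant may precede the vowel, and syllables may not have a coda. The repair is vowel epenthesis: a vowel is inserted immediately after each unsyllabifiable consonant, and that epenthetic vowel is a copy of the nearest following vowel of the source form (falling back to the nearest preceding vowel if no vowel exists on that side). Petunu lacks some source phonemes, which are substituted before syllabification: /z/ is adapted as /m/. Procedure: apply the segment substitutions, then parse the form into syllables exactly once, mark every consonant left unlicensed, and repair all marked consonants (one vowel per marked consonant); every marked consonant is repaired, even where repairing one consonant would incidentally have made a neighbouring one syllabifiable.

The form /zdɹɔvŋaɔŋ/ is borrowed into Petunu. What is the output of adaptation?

mɔdɔɹɔvaŋaɔŋɔ

Substitution: /z/ → /m/, giving /mdɹɔvŋaɔŋ/.
The consonants /m/, /d/, /v/, /ŋ/ cannot be parsed into a legal (C)V syllable (no codas are permitted; onsets are limited to one consonant).
Epenthesis after each stranded consonant: /m/ → /mɔ/, /d/ → /dɔ/, /v/ → /va/, /ŋ/ → /ŋɔ/.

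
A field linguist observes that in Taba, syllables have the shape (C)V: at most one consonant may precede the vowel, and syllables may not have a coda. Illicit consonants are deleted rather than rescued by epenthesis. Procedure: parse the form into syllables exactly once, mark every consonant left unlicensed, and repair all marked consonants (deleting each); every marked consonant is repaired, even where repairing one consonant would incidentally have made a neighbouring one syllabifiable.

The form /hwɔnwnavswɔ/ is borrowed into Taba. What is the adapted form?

Under (C)V, the unsyllabifiable consonants are /h/, /n/, /w/, /v/, /s/ (no codas are permitted; onsets are limited to one consonant).
Deleting the stranded consonants removes /h/, /n/, /w/, /v/, /s/.

wɔnawɔ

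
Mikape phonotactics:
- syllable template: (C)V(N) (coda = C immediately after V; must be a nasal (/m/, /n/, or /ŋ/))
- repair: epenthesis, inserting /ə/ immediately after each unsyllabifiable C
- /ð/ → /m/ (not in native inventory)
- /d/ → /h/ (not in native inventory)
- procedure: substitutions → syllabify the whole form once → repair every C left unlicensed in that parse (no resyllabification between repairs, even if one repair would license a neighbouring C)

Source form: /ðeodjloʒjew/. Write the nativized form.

meohəjəloʒəjewə

Substitution: /ð/ → /m/, /d/ → /h/, giving /meohjloʒjew/.
The consonants /h/, /j/, /ʒ/, /w/ cannot be parsed into a legal (C)V(N) syllable (only a nasal (/m/, /n/, or /ŋ/) is licensed in coda position; onsets are limited to one consonant).
Epenthesis after each stranded consonant: /h/ → /hə/, /j/ → /jə/, /ʒ/ → /ʒə/, /w/ → /wə/.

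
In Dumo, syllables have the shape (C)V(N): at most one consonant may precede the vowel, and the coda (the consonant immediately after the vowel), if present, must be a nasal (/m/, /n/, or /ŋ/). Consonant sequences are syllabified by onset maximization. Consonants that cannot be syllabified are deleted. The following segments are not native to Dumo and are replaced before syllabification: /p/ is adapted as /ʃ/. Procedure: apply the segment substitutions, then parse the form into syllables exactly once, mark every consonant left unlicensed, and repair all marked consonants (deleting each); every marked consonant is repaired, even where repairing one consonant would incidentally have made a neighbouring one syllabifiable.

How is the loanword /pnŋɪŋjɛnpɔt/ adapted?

Substitution: /p/ → /ʃ/, giving /ʃnŋɪŋjɛnʃɔt/.
The consonants /ʃ/, /n/, /t/ cannot be parsed into a legal (C)V(N) syllable (only a nasal (/m/, /n/, or /ŋ/) is licensed in coda position; onsets are limited to one consonant).
Deleting the stranded consonants removes /ʃ/, /n/, /t/.

ŋɪŋjɛnʃɔ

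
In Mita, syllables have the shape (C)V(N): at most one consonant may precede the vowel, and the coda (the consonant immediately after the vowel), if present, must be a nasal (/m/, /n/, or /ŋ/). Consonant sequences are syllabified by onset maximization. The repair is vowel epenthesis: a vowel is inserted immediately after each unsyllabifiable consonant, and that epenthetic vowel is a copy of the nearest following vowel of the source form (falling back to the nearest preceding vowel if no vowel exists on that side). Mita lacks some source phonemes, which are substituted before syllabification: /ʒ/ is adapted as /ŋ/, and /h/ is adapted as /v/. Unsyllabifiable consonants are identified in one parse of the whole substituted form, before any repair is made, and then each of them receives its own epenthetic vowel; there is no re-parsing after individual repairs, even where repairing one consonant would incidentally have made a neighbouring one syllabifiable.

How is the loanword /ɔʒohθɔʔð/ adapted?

ɔŋovɔθɔʔɔðɔ

Substitution: /ʒ/ → /ŋ/, /h/ → /v/, giving /ɔŋovθɔʔð/.
Under (C)V(N), the unsyllabifiable consonants are /v/, /ʔ/, /ð/ (only a nasal (/m/, /n/, or /ŋ/) is licensed in coda position; onsets are limited to one consonant).
Epenthesis after each stranded consonant: /v/ → /vɔ/, /ʔ/ → /ʔɔ/, /ð/ → /ðɔ/.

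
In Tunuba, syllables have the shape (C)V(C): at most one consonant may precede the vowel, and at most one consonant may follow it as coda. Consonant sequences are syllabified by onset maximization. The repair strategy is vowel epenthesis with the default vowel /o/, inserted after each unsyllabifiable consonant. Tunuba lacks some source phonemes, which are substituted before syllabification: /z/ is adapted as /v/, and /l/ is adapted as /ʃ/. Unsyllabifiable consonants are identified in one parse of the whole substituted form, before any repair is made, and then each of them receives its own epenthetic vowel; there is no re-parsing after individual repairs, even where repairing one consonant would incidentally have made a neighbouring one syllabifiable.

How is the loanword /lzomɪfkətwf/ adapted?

Substitution: /l/ → /ʃ/, /z/ → /v/, giving /ʃvomɪfkətwf/.
The consonants /ʃ/, /w/, /f/ cannot be parsed into a legal (C)V(C) syllable (at most one coda consonant is licensed; onsets are limited to one consonant).
Each unlicensed consonant becomes the onset of a new syllable: /ʃ/ → /ʃo/, /w/ → /wo/, /f/ → /fo/.

ʃovomɪfkətwofo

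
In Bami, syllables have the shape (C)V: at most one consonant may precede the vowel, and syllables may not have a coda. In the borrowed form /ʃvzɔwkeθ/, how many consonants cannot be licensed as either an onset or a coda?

The consonants /ʃ/, /v/, /w/, /θ/ cannot be parsed into a legal (C)V syllable (no codas are permitted; onsets are limited to one consonant).

4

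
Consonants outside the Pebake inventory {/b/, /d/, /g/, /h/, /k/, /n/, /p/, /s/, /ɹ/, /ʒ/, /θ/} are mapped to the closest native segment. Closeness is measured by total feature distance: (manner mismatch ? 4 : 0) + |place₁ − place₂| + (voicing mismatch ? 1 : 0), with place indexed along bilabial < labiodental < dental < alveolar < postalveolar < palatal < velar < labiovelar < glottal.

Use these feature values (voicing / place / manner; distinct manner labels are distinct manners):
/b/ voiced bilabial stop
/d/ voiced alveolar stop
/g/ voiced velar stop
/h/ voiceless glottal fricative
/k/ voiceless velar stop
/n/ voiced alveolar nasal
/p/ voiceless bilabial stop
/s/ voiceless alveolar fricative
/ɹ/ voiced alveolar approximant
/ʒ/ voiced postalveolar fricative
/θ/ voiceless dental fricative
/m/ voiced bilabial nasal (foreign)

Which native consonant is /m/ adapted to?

n

/n/ is closest: same manner (nasal), place distance 3 (bilabial→alveolar), same voicing; total 3. Next closest is /b/ at distance 4.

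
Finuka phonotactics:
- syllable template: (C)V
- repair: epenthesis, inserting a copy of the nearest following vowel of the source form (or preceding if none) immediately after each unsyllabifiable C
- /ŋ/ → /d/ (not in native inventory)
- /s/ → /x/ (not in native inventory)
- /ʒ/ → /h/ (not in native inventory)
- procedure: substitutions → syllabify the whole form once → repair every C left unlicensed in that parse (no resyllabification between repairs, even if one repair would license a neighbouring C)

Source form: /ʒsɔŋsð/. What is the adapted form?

Substitution: /ʒ/ → /h/, /s/ → /x/, /ŋ/ → /d/, giving /hxɔdxð/.
Syllabifying with onset maximization leaves /h/, /d/, /x/, /ð/ stranded (no codas are permitted; onsets are limited to one consonant).
Epenthesis after each stranded consonant: /h/ → /hɔ/, /d/ → /dɔ/, /x/ → /xɔ/, /ð/ → /ðɔ/.

hɔxɔdɔxɔðɔ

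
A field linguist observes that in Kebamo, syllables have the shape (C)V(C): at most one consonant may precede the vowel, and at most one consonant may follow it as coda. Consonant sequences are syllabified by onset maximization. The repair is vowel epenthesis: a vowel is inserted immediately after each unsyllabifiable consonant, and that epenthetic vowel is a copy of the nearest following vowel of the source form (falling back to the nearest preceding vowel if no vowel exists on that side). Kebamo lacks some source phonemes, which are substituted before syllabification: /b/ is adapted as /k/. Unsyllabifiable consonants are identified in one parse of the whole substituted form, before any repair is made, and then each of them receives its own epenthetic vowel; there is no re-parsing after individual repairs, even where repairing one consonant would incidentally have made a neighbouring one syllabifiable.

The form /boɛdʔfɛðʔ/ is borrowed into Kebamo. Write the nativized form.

Substitution: /b/ → /k/, giving /koɛdʔfɛðʔ/.
Under (C)V(C), the unsyllabifiable consonants are /ʔ/, /ʔ/ (at most one coda consonant is licensed; onsets are limited to one consonant).
Inserting the epenthetic vowel yields /ʔ/ → /ʔɛ/, /ʔ/ → /ʔɛ/.

koɛdʔɛfɛðʔɛ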